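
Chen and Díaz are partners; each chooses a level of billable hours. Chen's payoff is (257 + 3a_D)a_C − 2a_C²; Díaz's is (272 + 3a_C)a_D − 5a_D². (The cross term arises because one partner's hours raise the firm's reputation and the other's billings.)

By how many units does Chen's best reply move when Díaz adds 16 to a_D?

Expanding Chen's payoff: 257a_C + 3a_Da_C − 2a_C².
∂π/∂a_C = 257 + 3a_D − 4a_C = 0, so a_C = 64.25 + 0.75a_D.
The reaction-function slope is 0.75, so a 16-unit rise in a_D moves a_C by 0.75 × 16 = 12. Chen's best response rises — the actions are strategic complements.

12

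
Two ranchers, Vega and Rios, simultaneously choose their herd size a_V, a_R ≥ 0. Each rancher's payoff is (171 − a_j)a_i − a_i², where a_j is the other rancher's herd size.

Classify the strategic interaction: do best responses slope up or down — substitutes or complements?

Vega's payoff is (171 − a_R)a_V − a_V².
∂π/∂a_V = 171 − a_R − 2a_V = 0, so a_V = 85.5 − 0.5a_R.
The best-response slope da_V/da_R = −0.5 < 0: the reaction function is downward-sloping, so the choices are strategic substitutes.

strategic substitutes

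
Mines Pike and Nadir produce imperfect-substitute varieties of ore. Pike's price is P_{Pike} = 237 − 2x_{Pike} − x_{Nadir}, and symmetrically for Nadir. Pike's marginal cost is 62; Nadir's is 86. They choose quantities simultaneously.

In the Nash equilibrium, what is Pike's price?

Mine Pike's profit: π = x_{Pike}(237 − 2x_{Pike} − x_{Nadir}) − 62x_{Pike}.
∂π/∂x_{Pike} = 175 − 4x_{Pike} − x_{Nadir} = 0 ⇒ x_{Pike} = 43.75 − 0.25x_{Nadir}.
Similarly x_{Nadir} = 37.75 − 0.25x_{Pike}.
Plugging x_{Nadir} into Pike's best response: x_{Pike} = 43.75 − 0.25(37.75 − 0.25x_{Pike}) ⇒ 0.9375x_{Pike} = 34.3125, so x_{Pike} = 36.6.
Then x_{Nadir} = 37.75 − 0.25·36.6 = 28.6.
P_{Pike} = 237 − 2·36.6 − 28.6 = 135.2.

135.2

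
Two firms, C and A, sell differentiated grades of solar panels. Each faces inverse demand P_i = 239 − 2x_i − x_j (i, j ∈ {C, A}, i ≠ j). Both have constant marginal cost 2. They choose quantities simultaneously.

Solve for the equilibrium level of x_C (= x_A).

47.4

Firm C's profit: π = x_C(239 − 2x_C − x_A) − 2x_C.
∂π/∂x_C = 237 − 4x_C − x_A = 0 ⇒ x_C = 59.25 − 0.25x_A.
By symmetry x_A = x_C; substituting into the reaction function, 1.25x_C = 59.25 and x_C = 47.4.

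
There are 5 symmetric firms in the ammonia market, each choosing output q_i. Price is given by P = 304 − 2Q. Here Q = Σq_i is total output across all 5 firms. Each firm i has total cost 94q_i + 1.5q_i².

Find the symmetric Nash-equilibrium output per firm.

14

A representative firm's profit is π_i = q_i(304 − 2Q) − 94q_i − 1.5q_i², with Q = q_i + Σ_{j≠i} q_j.
First-order condition: 210 − 7q_i − 2Σ_{j≠i} q_j = 0.
In a symmetric equilibrium every firm chooses the same q, so Σ_{j≠i} q_j = 4q. The condition becomes 210 − 15q = 0, giving q = 210/15 = 14.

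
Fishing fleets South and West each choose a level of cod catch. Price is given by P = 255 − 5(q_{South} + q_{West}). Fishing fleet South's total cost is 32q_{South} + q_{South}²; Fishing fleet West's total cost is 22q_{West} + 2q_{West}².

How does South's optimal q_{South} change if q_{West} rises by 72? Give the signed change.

-30

Fishing fleet South's profit: π = q_{South}(255 − 5(q_{South} + q_{West})) − 32q_{South} − q_{South}².
∂π/∂q_{South} = 223 − 12q_{South} − 5q_{West} = 0, so q_{South} = 223/12 − (5/12)q_{West}.
The reaction-function slope is −5/12, so a 72-unit rise in q_{West} moves q_{South} by −5/12 × 72 = −30. South's best response falls — the actions are strategic substitutes.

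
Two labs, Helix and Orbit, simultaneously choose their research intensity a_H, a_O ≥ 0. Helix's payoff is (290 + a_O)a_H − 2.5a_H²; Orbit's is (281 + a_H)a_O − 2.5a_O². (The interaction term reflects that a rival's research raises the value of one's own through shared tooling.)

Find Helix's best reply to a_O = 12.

60.4

Expanding Helix's payoff: 290a_H + a_Oa_H − 2.5a_H².
∂π/∂a_H = 290 + a_O − 5a_H = 0, so a_H = 58 + 0.2a_O.
At a_O = 12: a_H = 58 + 0.2·12 = 60.4.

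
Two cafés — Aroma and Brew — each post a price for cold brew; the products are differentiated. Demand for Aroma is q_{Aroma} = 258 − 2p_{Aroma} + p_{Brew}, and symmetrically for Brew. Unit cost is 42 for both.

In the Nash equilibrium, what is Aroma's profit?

Aroma's profit: π = (p_{Aroma} − 42)(258 − 2p_{Aroma} + p_{Brew}).
∂π/∂p_{Aroma} = 342 − 4p_{Aroma} + p_{Brew} = 0 ⇒ p_{Aroma} = 85.5 + 0.25p_{Brew}.
The game is symmetric, so in equilibrium p_{Brew} = p_{Aroma}: the reaction function gives 0.75p_{Aroma} = 85.5, hence p_{Aroma} = 114.
q_{Aroma} = 258 − 2·114 + 114 = 144.
Profit = (114 − 42)·144 = 10368.

10368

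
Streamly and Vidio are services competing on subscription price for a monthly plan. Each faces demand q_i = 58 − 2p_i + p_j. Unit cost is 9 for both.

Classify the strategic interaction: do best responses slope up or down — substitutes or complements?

Streamly's profit: π = (p_{Streamly} − 9)(58 − 2p_{Streamly} + p_{Vidio}).
∂π/∂p_{Streamly} = 76 − 4p_{Streamly} + p_{Vidio} = 0 ⇒ p_{Streamly} = 19 + 0.25p_{Vidio}.
The best-response slope dp_{Streamly}/dp_{Vidio} = 0.25 > 0: the reaction function is upward-sloping, so the choices are strategic complements.

strategic complements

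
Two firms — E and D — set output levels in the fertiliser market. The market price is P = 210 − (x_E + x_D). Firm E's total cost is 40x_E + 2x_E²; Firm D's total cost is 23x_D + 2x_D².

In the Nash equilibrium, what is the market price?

Firm E's profit: π = x_E(210 − (x_E + x_D)) − 40x_E − 2x_E².
∂π/∂x_E = 170 − 6x_E − x_D = 0, so x_E = 85/3 − (1/6)x_D.
By the same steps for D: x_D = 187/6 − (1/6)x_E.
Solving the two reaction functions simultaneously: (1 − (−1/6)(−1/6))x_E = 85/3 − (1/6)·(187/6), so (35/36)x_E = 833/36 and x_E = 23.8.
Then x_D = 187/6 − (1/6)·23.8 = 27.2.
Equilibrium price: P = 210 − 51 = 159.

159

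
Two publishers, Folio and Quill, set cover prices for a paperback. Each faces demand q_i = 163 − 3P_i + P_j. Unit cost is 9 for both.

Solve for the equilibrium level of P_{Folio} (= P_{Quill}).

Folio's profit: π = (P_{Folio} − 9)(163 − 3P_{Folio} + P_{Quill}).
∂π/∂P_{Folio} = 190 − 6P_{Folio} + P_{Quill} = 0 ⇒ P_{Folio} = 95/3 + (1/6)P_{Quill}.
The game is symmetric, so in equilibrium P_{Quill} = P_{Folio}: the reaction function gives (5/6)P_{Folio} = 95/3, hence P_{Folio} = 38.

38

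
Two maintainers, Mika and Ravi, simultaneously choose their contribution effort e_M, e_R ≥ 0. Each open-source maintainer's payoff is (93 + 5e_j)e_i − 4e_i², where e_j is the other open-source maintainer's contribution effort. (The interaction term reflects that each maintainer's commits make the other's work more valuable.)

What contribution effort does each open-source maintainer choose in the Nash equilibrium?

Mika's payoff is (93 + 5e_R)e_M − 4e_M².
∂π/∂e_M = 93 + 5e_R − 8e_M = 0, so e_M = 11.625 + 0.625e_R.
By symmetry e_R = e_M; substituting into the reaction function, 0.375e_M = 11.625 and e_M = 31.

31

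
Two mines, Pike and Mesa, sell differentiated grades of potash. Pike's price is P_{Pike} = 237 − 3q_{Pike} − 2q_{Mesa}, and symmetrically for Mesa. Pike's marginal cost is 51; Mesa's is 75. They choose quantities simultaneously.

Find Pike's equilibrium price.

Mine Pike's profit: π = q_{Pike}(237 − 3q_{Pike} − 2q_{Mesa}) − 51q_{Pike}.
∂π/∂q_{Pike} = 186 − 6q_{Pike} − 2q_{Mesa} = 0 ⇒ q_{Pike} = 31 − (1/3)q_{Mesa}.
Similarly q_{Mesa} = 27 − (1/3)q_{Pike}.
Plugging q_{Mesa} into Pike's best response: q_{Pike} = 31 − (1/3)(27 − (1/3)q_{Pike}) ⇒ (8/9)q_{Pike} = 22, so q_{Pike} = 24.75.
Then q_{Mesa} = 27 − (1/3)·24.75 = 18.75.
P_{Pike} = 237 − 3·24.75 − 2·18.75 = 125.25.

125.25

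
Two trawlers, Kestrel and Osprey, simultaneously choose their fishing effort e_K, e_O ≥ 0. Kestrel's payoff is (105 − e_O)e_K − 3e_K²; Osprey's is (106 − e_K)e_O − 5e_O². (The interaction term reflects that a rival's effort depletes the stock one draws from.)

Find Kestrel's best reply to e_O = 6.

16.5

Expanding Kestrel's payoff: 105e_K − e_Oe_K − 3e_K².
∂π/∂e_K = 105 − e_O − 6e_K = 0, so e_K = 17.5 − (1/6)e_O.
At e_O = 6: e_K = 17.5 − (1/6)·6 = 16.5.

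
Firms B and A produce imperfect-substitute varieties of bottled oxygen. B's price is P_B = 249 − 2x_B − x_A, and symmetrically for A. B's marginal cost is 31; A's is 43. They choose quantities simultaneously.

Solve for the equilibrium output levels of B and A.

Firm B's profit: π = x_B(249 − 2x_B − x_A) − 31x_B.
∂π/∂x_B = 218 − 4x_B − x_A = 0 ⇒ x_B = 54.5 − 0.25x_A.
Similarly x_A = 51.5 − 0.25x_B.
Plugging x_A into B's best response: x_B = 54.5 − 0.25(51.5 − 0.25x_B) ⇒ 0.9375x_B = 41.625, so x_B = 44.4.
Then x_A = 51.5 − 0.25·44.4 = 40.4.

44.4, 40.4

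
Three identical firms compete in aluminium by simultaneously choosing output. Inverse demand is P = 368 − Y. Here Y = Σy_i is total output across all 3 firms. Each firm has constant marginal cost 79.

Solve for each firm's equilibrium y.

72.25

A representative firm's profit is π_i = y_i(368 − Y) − 79y_i, with Y = y_i + Σ_{j≠i} y_j.
First-order condition: 289 − 2y_i − Σ_{j≠i} y_j = 0.
In a symmetric equilibrium every firm chooses the same y, so Σ_{j≠i} y_j = 2y. The condition becomes 289 − 4y = 0, giving y = 289/4 = 72.25.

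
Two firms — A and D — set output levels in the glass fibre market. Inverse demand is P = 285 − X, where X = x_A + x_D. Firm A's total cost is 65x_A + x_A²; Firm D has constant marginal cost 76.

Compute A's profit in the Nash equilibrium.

2178

Firm A's profit: π = x_A(285 − (x_A + x_D)) − 65x_A − x_A².
∂π/∂x_A = 220 − 4x_A − x_D = 0, so x_A = 55 − 0.25x_D.
For D: ∂π/∂x_D = 209 − 2x_D − x_A = 0 ⇒ x_D = 104.5 − 0.5x_A.
Solving the two reaction functions simultaneously: (1 − (−0.25)(−0.5))x_A = 55 − 0.25·104.5, so 0.875x_A = 28.875 and x_A = 33.
Then x_D = 104.5 − 0.5·33 = 88.
Price P = 285 − 121 = 164.
A's profit: (164 − 65)·33 − (33)² = 2178.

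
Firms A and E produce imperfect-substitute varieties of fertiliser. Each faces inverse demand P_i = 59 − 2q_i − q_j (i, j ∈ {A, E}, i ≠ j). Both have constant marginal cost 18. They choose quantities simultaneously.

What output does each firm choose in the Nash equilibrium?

8.2

Firm A's profit: π = q_A(59 − 2q_A − q_E) − 18q_A.
∂π/∂q_A = 41 − 4q_A − q_E = 0 ⇒ q_A = 10.25 − 0.25q_E.
The game is symmetric, so in equilibrium q_E = q_A: the reaction function gives 1.25q_A = 10.25, hence q_A = 8.2.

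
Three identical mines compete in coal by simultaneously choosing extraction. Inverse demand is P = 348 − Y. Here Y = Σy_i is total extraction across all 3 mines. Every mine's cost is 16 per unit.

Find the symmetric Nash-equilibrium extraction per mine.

A representative mine's profit is π_i = y_i(348 − Y) − 16y_i, with Y = y_i + Σ_{j≠i} y_j.
First-order condition: 332 − 2y_i − Σ_{j≠i} y_j = 0.
With identical mines, set every y_j = y: then 332 − 2y − 2y = 0, i.e. y = 332/4 = 83.

83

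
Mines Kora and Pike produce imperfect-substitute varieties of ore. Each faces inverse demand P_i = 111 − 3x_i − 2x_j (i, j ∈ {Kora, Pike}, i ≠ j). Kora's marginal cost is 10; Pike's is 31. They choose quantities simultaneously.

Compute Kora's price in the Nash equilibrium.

51.8125

Mine Kora's profit: π = x_{Kora}(111 − 3x_{Kora} − 2x_{Pike}) − 10x_{Kora}.
∂π/∂x_{Kora} = 101 − 6x_{Kora} − 2x_{Pike} = 0 ⇒ x_{Kora} = 101/6 − (1/3)x_{Pike}.
Similarly x_{Pike} = 40/3 − (1/3)x_{Kora}.
Substituting the second reaction function into the first: x_{Kora} = 101/6 − (1/3)(40/3 − (1/3)x_{Kora}), which gives (8/9)x_{Kora} = 223/18 ⇒ x_{Kora} = 13.9375.
Then x_{Pike} = 40/3 − (1/3)·13.9375 = 8.6875.
P_{Kora} = 111 − 3·13.9375 − 2·8.6875 = 51.8125.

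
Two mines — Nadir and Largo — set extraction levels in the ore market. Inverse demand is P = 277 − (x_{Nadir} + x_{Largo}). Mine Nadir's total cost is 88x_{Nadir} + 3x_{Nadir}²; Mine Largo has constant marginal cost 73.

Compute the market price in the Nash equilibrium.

Mine Nadir's profit: π = x_{Nadir}(277 − (x_{Nadir} + x_{Largo})) − 88x_{Nadir} − 3x_{Nadir}².
∂π/∂x_{Nadir} = 189 − 8x_{Nadir} − x_{Largo} = 0, so x_{Nadir} = 23.625 − 0.125x_{Largo}.
For Largo: ∂π/∂x_{Largo} = 204 − 2x_{Largo} − x_{Nadir} = 0 ⇒ x_{Largo} = 102 − 0.5x_{Nadir}.
Solving the two reaction functions simultaneously: (1 − (−0.125)(−0.5))x_{Nadir} = 23.625 − 0.125·102, so 0.9375x_{Nadir} = 10.875 and x_{Nadir} = 11.6.
Then x_{Largo} = 102 − 0.5·11.6 = 96.2.
Equilibrium price: P = 277 − 107.8 = 169.2.

169.2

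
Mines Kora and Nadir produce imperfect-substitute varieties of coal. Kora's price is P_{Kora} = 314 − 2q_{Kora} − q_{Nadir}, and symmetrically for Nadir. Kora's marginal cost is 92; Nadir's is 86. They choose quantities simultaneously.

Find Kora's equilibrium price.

Mine Kora's profit: π = q_{Kora}(314 − 2q_{Kora} − q_{Nadir}) − 92q_{Kora}.
∂π/∂q_{Kora} = 222 − 4q_{Kora} − q_{Nadir} = 0 ⇒ q_{Kora} = 55.5 − 0.25q_{Nadir}.
Similarly q_{Nadir} = 57 − 0.25q_{Kora}.
Substituting the second reaction function into the first: q_{Kora} = 55.5 − 0.25(57 − 0.25q_{Kora}), which gives 0.9375q_{Kora} = 41.25 ⇒ q_{Kora} = 44.
Then q_{Nadir} = 57 − 0.25·44 = 46.
P_{Kora} = 314 − 2·44 − 46 = 180.

180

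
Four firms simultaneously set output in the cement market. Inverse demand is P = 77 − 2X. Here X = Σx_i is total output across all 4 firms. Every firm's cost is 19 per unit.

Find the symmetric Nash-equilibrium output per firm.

5.8

A representative firm's profit is π_i = x_i(77 − 2X) − 19x_i, with X = x_i + Σ_{j≠i} x_j.
First-order condition: 58 − 4x_i − 2Σ_{j≠i} x_j = 0.
In a symmetric equilibrium every firm chooses the same x, so Σ_{j≠i} x_j = 3x. The condition becomes 58 − 10x = 0, giving x = 58/10 = 5.8.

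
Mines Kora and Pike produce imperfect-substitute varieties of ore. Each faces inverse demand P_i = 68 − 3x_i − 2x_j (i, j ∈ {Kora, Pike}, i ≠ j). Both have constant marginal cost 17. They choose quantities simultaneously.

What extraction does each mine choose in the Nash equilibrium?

6.375

Mine Kora's profit: π = x_{Kora}(68 − 3x_{Kora} − 2x_{Pike}) − 17x_{Kora}.
∂π/∂x_{Kora} = 51 − 6x_{Kora} − 2x_{Pike} = 0 ⇒ x_{Kora} = 8.5 − (1/3)x_{Pike}.
Setting x_{Kora} = x_{Pike} in the reaction function: x_{Kora} = 8.5 − (1/3)x_{Kora}, so x_{Kora} = 8.5 / (4/3) = 6.375.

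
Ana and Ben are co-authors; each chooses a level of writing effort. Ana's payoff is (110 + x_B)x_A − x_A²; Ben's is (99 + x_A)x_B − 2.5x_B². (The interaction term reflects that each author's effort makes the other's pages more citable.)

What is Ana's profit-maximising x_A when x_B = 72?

91

Expanding Ana's payoff: 110x_A + x_Bx_A − x_A².
∂π/∂x_A = 110 + x_B − 2x_A = 0, so x_A = 55 + 0.5x_B.
At x_B = 72: x_A = 55 + 0.5·72 = 91.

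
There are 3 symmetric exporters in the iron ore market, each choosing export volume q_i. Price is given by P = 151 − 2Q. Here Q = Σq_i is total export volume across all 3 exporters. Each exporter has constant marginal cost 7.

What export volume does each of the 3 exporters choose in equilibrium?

18

A representative exporter's profit is π_i = q_i(151 − 2Q) − 7q_i, with Q = q_i + Σ_{j≠i} q_j.
First-order condition: 144 − 4q_i − 2Σ_{j≠i} q_j = 0.
In a symmetric equilibrium every exporter chooses the same q, so Σ_{j≠i} q_j = 2q. The condition becomes 144 − 8q = 0, giving q = 144/8 = 18.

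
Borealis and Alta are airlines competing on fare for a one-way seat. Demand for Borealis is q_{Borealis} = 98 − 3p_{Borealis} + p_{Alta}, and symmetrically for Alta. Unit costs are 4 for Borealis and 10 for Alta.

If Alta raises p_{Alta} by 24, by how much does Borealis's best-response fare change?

4

Borealis's profit: π = (p_{Borealis} − 4)(98 − 3p_{Borealis} + p_{Alta}).
∂π/∂p_{Borealis} = 110 − 6p_{Borealis} + p_{Alta} = 0 ⇒ p_{Borealis} = 55/3 + (1/6)p_{Alta}.
The reaction-function slope is 1/6, so a 24-unit rise in p_{Alta} moves p_{Borealis} by 1/6 × 24 = 4. Borealis's best response rises — the actions are strategic complements.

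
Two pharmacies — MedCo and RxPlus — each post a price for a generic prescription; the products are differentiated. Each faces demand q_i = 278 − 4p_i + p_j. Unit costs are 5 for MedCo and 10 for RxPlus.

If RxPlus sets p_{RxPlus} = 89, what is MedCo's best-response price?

MedCo's profit: π = (p_{MedCo} − 5)(278 − 4p_{MedCo} + p_{RxPlus}).
∂π/∂p_{MedCo} = 298 − 8p_{MedCo} + p_{RxPlus} = 0 ⇒ p_{MedCo} = 37.25 + 0.125p_{RxPlus}.
At p_{RxPlus} = 89: p_{MedCo} = 37.25 + 0.125·89 = 48.375.

48.375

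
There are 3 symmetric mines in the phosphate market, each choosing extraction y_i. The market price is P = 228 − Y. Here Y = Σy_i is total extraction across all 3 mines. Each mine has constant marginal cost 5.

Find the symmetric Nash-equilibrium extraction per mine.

55.75

A representative mine's profit is π_i = y_i(228 − Y) − 5y_i, with Y = y_i + Σ_{j≠i} y_j.
First-order condition: 223 − 2y_i − Σ_{j≠i} y_j = 0.
Imposing symmetry (y_j = y for all j) turns Σ_{j≠i} y_j into 2y, so 223 = 4y and y = 55.75.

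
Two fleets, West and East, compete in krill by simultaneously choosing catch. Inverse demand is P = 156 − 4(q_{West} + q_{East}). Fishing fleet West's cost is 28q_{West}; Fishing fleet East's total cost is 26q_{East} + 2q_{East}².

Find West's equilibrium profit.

Fishing fleet West's profit: π = q_{West}(156 − 4(q_{West} + q_{East})) − 28q_{West}.
∂π/∂q_{West} = 128 − 8q_{West} − 4q_{East} = 0, so q_{West} = 16 − 0.5q_{East}.
For East: ∂π/∂q_{East} = 130 − 12q_{East} − 4q_{West} = 0 ⇒ q_{East} = 65/6 − (1/3)q_{West}.
Plugging q_{East} into West's best response: q_{West} = 16 − 0.5(65/6 − (1/3)q_{West}) ⇒ (5/6)q_{West} = 127/12, so q_{West} = 12.7.
Then q_{East} = 65/6 − (1/3)·12.7 = 6.6.
Price P = 156 − 4·19.3 = 78.8.
West's profit: (78.8 − 28)·12.7 = 645.16.

645.16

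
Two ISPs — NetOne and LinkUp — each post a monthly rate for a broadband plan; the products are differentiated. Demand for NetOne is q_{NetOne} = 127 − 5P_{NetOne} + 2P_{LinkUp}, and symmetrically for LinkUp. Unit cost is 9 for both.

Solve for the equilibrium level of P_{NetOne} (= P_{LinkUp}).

21.5

NetOne's profit: π = (P_{NetOne} − 9)(127 − 5P_{NetOne} + 2P_{LinkUp}).
∂π/∂P_{NetOne} = 172 − 10P_{NetOne} + 2P_{LinkUp} = 0 ⇒ P_{NetOne} = 17.2 + 0.2P_{LinkUp}.
The game is symmetric, so in equilibrium P_{LinkUp} = P_{NetOne}: the reaction function gives 0.8P_{NetOne} = 17.2, hence P_{NetOne} = 21.5.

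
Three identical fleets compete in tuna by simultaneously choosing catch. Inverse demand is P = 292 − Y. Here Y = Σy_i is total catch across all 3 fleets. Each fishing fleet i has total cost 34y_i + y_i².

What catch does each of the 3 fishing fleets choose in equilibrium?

A representative fishing fleet's profit is π_i = y_i(292 − Y) − 34y_i − y_i², with Y = y_i + Σ_{j≠i} y_j.
First-order condition: 258 − 4y_i − Σ_{j≠i} y_j = 0.
With identical fishing fleets, set every y_j = y: then 258 − 4y − 2y = 0, i.e. y = 258/6 = 43.

43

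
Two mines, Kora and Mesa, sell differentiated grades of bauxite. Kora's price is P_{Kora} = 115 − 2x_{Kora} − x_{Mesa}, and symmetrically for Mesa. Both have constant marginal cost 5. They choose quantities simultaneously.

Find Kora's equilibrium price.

49

Mine Kora's profit: π = x_{Kora}(115 − 2x_{Kora} − x_{Mesa}) − 5x_{Kora}.
∂π/∂x_{Kora} = 110 − 4x_{Kora} − x_{Mesa} = 0 ⇒ x_{Kora} = 27.5 − 0.25x_{Mesa}.
Setting x_{Kora} = x_{Mesa} in the reaction function: x_{Kora} = 27.5 − 0.25x_{Kora}, so x_{Kora} = 27.5 / 1.25 = 22.
P_{Kora} = 115 − 2·22 − 22 = 49.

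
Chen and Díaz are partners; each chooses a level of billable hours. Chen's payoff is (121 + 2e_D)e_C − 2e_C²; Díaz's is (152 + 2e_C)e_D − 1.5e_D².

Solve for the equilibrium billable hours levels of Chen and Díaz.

Expanding Chen's payoff: 121e_C + 2e_De_C − 2e_C².
∂π/∂e_C = 121 + 2e_D − 4e_C = 0, so e_C = 30.25 + 0.5e_D.
Likewise for Díaz: e_D = 152/3 + (2/3)e_C.
Solving the two reaction functions simultaneously: (1 − (0.5)(2/3))e_C = 30.25 + 0.5·(152/3), so (2/3)e_C = 667/12 and e_C = 83.375.
Then e_D = 152/3 + (2/3)·83.375 = 106.25.

83.375, 106.25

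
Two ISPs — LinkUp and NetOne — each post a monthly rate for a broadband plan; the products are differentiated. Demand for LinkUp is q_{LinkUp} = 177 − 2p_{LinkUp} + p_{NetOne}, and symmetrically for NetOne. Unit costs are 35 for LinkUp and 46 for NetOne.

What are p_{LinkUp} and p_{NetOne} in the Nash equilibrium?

83.8, 88.2

LinkUp's profit: π = (p_{LinkUp} − 35)(177 − 2p_{LinkUp} + p_{NetOne}).
∂π/∂p_{LinkUp} = 247 − 4p_{LinkUp} + p_{NetOne} = 0 ⇒ p_{LinkUp} = 61.75 + 0.25p_{NetOne}.
Similarly p_{NetOne} = 67.25 + 0.25p_{LinkUp}.
Plugging p_{NetOne} into LinkUp's best response: p_{LinkUp} = 61.75 + 0.25(67.25 + 0.25p_{LinkUp}) ⇒ 0.9375p_{LinkUp} = 78.5625, so p_{LinkUp} = 83.8.
Then p_{NetOne} = 67.25 + 0.25·83.8 = 88.2.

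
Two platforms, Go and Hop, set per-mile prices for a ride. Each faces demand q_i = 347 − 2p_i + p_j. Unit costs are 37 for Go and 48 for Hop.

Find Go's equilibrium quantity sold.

209.6

Go's profit: π = (p_{Go} − 37)(347 − 2p_{Go} + p_{Hop}).
∂π/∂p_{Go} = 421 − 4p_{Go} + p_{Hop} = 0 ⇒ p_{Go} = 105.25 + 0.25p_{Hop}.
Similarly p_{Hop} = 110.75 + 0.25p_{Go}.
Substituting the second reaction function into the first: p_{Go} = 105.25 + 0.25(110.75 + 0.25p_{Go}), which gives 0.9375p_{Go} = 132.9375 ⇒ p_{Go} = 141.8.
Then p_{Hop} = 110.75 + 0.25·141.8 = 146.2.
q_{Go} = 347 − 2·141.8 + 146.2 = 209.6.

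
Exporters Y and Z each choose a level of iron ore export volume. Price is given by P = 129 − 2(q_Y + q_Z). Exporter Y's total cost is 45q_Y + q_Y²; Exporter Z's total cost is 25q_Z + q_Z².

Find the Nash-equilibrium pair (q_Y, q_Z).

9.25, 14.25

Exporter Y's profit: π = q_Y(129 − 2(q_Y + q_Z)) − 45q_Y − q_Y².
∂π/∂q_Y = 84 − 6q_Y − 2q_Z = 0, so q_Y = 14 − (1/3)q_Z.
By the same steps for Z: q_Z = 52/3 − (1/3)q_Y.
Solving the two reaction functions simultaneously: (1 − (−1/3)(−1/3))q_Y = 14 − (1/3)·(52/3), so (8/9)q_Y = 74/9 and q_Y = 9.25.
Then q_Z = 52/3 − (1/3)·9.25 = 14.25.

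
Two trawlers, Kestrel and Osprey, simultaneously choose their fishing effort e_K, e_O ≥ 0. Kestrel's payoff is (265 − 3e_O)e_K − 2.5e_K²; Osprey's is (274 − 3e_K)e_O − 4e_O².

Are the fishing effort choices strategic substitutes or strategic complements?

strategic substitutes

Expanding Kestrel's payoff: 265e_K − 3e_Oe_K − 2.5e_K².
∂π/∂e_K = 265 − 3e_O − 5e_K = 0, so e_K = 53 − 0.6e_O.
The best-response slope de_K/de_O = −0.6 < 0: the reaction function is downward-sloping, so the choices are strategic substitutes.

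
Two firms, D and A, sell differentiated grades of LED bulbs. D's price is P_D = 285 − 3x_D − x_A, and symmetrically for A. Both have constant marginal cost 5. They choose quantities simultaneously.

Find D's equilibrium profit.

Firm D's profit: π = x_D(285 − 3x_D − x_A) − 5x_D.
∂π/∂x_D = 280 − 6x_D − x_A = 0 ⇒ x_D = 140/3 − (1/6)x_A.
Setting x_D = x_A in the reaction function: x_D = 140/3 − (1/6)x_D, so x_D = (140/3) / (7/6) = 40.
P_D = 285 − 3·40 − 40 = 125.
Profit = (125 − 5)·40 = 4800.

4800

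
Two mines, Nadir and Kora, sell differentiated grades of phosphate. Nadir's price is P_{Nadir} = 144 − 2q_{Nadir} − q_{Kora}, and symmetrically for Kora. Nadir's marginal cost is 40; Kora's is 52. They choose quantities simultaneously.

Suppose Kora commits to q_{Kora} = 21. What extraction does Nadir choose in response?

20.75

Mine Nadir's profit: π = q_{Nadir}(144 − 2q_{Nadir} − q_{Kora}) − 40q_{Nadir}.
∂π/∂q_{Nadir} = 104 − 4q_{Nadir} − q_{Kora} = 0 ⇒ q_{Nadir} = 26 − 0.25q_{Kora}.
At q_{Kora} = 21: q_{Nadir} = 26 − 0.25·21 = 20.75.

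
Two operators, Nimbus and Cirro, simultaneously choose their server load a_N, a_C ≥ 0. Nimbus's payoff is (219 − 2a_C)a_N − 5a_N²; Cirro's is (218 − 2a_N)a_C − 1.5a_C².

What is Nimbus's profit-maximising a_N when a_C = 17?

Expanding Nimbus's payoff: 219a_N − 2a_Ca_N − 5a_N².
∂π/∂a_N = 219 − 2a_C − 10a_N = 0, so a_N = 21.9 − 0.2a_C.
At a_C = 17: a_N = 21.9 − 0.2·17 = 18.5.

18.5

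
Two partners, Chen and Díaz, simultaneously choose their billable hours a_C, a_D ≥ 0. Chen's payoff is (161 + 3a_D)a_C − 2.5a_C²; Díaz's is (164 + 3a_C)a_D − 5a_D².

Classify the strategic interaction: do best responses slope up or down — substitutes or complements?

strategic complements

Expanding Chen's payoff: 161a_C + 3a_Da_C − 2.5a_C².
∂π/∂a_C = 161 + 3a_D − 5a_C = 0, so a_C = 32.2 + 0.6a_D.
The best-response slope da_C/da_D = 0.6 > 0: the reaction function is upward-sloping, so the choices are strategic complements.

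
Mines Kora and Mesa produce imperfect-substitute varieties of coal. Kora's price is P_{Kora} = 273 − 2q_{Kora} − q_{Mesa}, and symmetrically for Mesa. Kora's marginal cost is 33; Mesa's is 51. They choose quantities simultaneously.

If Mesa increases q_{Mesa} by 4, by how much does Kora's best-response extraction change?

-1

Mine Kora's profit: π = q_{Kora}(273 − 2q_{Kora} − q_{Mesa}) − 33q_{Kora}.
∂π/∂q_{Kora} = 240 − 4q_{Kora} − q_{Mesa} = 0 ⇒ q_{Kora} = 60 − 0.25q_{Mesa}.
The reaction-function slope is −0.25, so a 4-unit rise in q_{Mesa} moves q_{Kora} by −0.25 × 4 = −1. Kora's best response falls — the actions are strategic substitutes.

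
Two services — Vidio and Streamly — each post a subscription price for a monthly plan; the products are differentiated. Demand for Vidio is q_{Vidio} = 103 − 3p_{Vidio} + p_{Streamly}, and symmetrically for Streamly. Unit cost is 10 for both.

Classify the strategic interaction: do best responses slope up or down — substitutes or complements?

Vidio's profit: π = (p_{Vidio} − 10)(103 − 3p_{Vidio} + p_{Streamly}).
∂π/∂p_{Vidio} = 133 − 6p_{Vidio} + p_{Streamly} = 0 ⇒ p_{Vidio} = 133/6 + (1/6)p_{Streamly}.
The best-response slope dp_{Vidio}/dp_{Streamly} = 1/6 > 0: the reaction function is upward-sloping, so the choices are strategic complements.

strategic complements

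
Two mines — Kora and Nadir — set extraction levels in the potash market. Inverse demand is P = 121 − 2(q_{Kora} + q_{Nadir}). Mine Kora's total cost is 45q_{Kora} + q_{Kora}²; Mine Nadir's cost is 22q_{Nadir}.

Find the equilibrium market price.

66.2

Mine Kora's profit: π = q_{Kora}(121 − 2(q_{Kora} + q_{Nadir})) − 45q_{Kora} − q_{Kora}².
∂π/∂q_{Kora} = 76 − 6q_{Kora} − 2q_{Nadir} = 0, so q_{Kora} = 38/3 − (1/3)q_{Nadir}.
For Nadir: ∂π/∂q_{Nadir} = 99 − 4q_{Nadir} − 2q_{Kora} = 0 ⇒ q_{Nadir} = 24.75 − 0.5q_{Kora}.
Solving the two reaction functions simultaneously: (1 − (−1/3)(−0.5))q_{Kora} = 38/3 − (1/3)·24.75, so (5/6)q_{Kora} = 53/12 and q_{Kora} = 5.3.
Then q_{Nadir} = 24.75 − 0.5·5.3 = 22.1.
Equilibrium price: P = 121 − 2·27.4 = 66.2.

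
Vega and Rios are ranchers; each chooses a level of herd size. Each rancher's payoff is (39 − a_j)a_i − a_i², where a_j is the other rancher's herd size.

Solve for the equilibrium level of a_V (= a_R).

13

Vega's payoff is (39 − a_R)a_V − a_V².
∂π/∂a_V = 39 − a_R − 2a_V = 0, so a_V = 19.5 − 0.5a_R.
The game is symmetric, so in equilibrium a_R = a_V: the reaction function gives 1.5a_V = 19.5, hence a_V = 13.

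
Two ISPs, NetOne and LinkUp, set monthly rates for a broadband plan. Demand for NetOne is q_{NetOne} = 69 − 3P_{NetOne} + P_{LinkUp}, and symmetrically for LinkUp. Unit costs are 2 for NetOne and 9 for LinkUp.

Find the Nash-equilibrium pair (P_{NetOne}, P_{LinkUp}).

NetOne's profit: π = (P_{NetOne} − 2)(69 − 3P_{NetOne} + P_{LinkUp}).
∂π/∂P_{NetOne} = 75 − 6P_{NetOne} + P_{LinkUp} = 0 ⇒ P_{NetOne} = 12.5 + (1/6)P_{LinkUp}.
Similarly P_{LinkUp} = 16 + (1/6)P_{NetOne}.
Substituting the second reaction function into the first: P_{NetOne} = 12.5 + (1/6)(16 + (1/6)P_{NetOne}), which gives (35/36)P_{NetOne} = 91/6 ⇒ P_{NetOne} = 15.6.
Then P_{LinkUp} = 16 + (1/6)·15.6 = 18.6.

15.6, 18.6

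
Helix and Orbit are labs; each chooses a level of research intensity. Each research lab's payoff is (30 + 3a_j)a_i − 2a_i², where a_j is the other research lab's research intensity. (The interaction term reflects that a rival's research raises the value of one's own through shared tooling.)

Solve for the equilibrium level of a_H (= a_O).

Helix's payoff is (30 + 3a_O)a_H − 2a_H².
∂π/∂a_H = 30 + 3a_O − 4a_H = 0, so a_H = 7.5 + 0.75a_O.
By symmetry a_O = a_H; substituting into the reaction function, 0.25a_H = 7.5 and a_H = 30.

30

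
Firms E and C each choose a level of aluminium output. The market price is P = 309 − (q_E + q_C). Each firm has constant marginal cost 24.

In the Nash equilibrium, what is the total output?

Firm E's profit: π = q_E(309 − (q_E + q_C)) − 24q_E.
∂π/∂q_E = 285 − 2q_E − q_C = 0, so q_E = 142.5 − 0.5q_C.
By symmetry q_C = q_E; substituting into the reaction function, 1.5q_E = 142.5 and q_E = 95.
Total output: 95 + 95 = 190.

190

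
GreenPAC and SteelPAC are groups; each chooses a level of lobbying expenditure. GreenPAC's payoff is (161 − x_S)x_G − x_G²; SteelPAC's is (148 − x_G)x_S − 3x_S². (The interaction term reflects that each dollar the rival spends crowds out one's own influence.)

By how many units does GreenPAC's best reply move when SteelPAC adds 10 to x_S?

-5

Expanding GreenPAC's payoff: 161x_G − x_Sx_G − x_G².
∂π/∂x_G = 161 − x_S − 2x_G = 0, so x_G = 80.5 − 0.5x_S.
The reaction-function slope is −0.5, so a 10-unit rise in x_S moves x_G by −0.5 × 10 = −5. GreenPAC's best response falls — the actions are strategic substitutes.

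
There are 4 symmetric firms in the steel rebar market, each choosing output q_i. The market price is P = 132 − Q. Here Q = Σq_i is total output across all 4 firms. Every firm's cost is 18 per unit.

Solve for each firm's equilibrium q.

22.8

A representative firm's profit is π_i = q_i(132 − Q) − 18q_i, with Q = q_i + Σ_{j≠i} q_j.
First-order condition: 114 − 2q_i − Σ_{j≠i} q_j = 0.
In a symmetric equilibrium every firm chooses the same q, so Σ_{j≠i} q_j = 3q. The condition becomes 114 − 5q = 0, giving q = 114/5 = 22.8.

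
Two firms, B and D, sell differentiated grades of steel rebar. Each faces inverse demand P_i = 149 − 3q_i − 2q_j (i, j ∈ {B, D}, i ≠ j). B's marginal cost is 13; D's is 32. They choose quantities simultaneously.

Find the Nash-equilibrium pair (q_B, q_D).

Firm B's profit: π = q_B(149 − 3q_B − 2q_D) − 13q_B.
∂π/∂q_B = 136 − 6q_B − 2q_D = 0 ⇒ q_B = 68/3 − (1/3)q_D.
Similarly q_D = 19.5 − (1/3)q_B.
Plugging q_D into B's best response: q_B = 68/3 − (1/3)(19.5 − (1/3)q_B) ⇒ (8/9)q_B = 97/6, so q_B = 18.1875.
Then q_D = 19.5 − (1/3)·18.1875 = 13.4375.

18.1875, 13.4375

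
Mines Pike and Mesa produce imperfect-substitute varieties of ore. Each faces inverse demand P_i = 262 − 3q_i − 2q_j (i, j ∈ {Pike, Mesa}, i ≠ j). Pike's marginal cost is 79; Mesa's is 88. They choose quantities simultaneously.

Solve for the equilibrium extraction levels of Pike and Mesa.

Mine Pike's profit: π = q_{Pike}(262 − 3q_{Pike} − 2q_{Mesa}) − 79q_{Pike}.
∂π/∂q_{Pike} = 183 − 6q_{Pike} − 2q_{Mesa} = 0 ⇒ q_{Pike} = 30.5 − (1/3)q_{Mesa}.
Similarly q_{Mesa} = 29 − (1/3)q_{Pike}.
Substituting the second reaction function into the first: q_{Pike} = 30.5 − (1/3)(29 − (1/3)q_{Pike}), which gives (8/9)q_{Pike} = 125/6 ⇒ q_{Pike} = 23.4375.
Then q_{Mesa} = 29 − (1/3)·23.4375 = 21.1875.

23.4375, 21.1875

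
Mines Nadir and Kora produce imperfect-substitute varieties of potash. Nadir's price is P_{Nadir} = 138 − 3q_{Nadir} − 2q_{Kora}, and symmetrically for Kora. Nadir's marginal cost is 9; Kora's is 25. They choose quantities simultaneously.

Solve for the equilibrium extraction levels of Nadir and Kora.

Mine Nadir's profit: π = q_{Nadir}(138 − 3q_{Nadir} − 2q_{Kora}) − 9q_{Nadir}.
∂π/∂q_{Nadir} = 129 − 6q_{Nadir} − 2q_{Kora} = 0 ⇒ q_{Nadir} = 21.5 − (1/3)q_{Kora}.
Similarly q_{Kora} = 113/6 − (1/3)q_{Nadir}.
Substituting the second reaction function into the first: q_{Nadir} = 21.5 − (1/3)(113/6 − (1/3)q_{Nadir}), which gives (8/9)q_{Nadir} = 137/9 ⇒ q_{Nadir} = 17.125.
Then q_{Kora} = 113/6 − (1/3)·17.125 = 13.125.

17.125, 13.125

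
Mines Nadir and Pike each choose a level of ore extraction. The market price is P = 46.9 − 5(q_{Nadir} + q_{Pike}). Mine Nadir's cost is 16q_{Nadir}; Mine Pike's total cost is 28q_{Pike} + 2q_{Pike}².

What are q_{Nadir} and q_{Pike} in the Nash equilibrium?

Mine Nadir's profit: π = q_{Nadir}(46.9 − 5(q_{Nadir} + q_{Pike})) − 16q_{Nadir}.
∂π/∂q_{Nadir} = 30.9 − 10q_{Nadir} − 5q_{Pike} = 0, so q_{Nadir} = 3.09 − 0.5q_{Pike}.
For Pike: ∂π/∂q_{Pike} = 18.9 − 14q_{Pike} − 5q_{Nadir} = 0 ⇒ q_{Pike} = 1.35 − (5/14)q_{Nadir}.
Plugging q_{Pike} into Nadir's best response: q_{Nadir} = 3.09 − 0.5(1.35 − (5/14)q_{Nadir}) ⇒ (23/28)q_{Nadir} = 2.415, so q_{Nadir} = 2.94.
Then q_{Pike} = 1.35 − (5/14)·2.94 = 0.3.

2.94, 0.3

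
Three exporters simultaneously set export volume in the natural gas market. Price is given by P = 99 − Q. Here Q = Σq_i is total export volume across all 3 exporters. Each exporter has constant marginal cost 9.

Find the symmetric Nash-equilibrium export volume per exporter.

22.5

A representative exporter's profit is π_i = q_i(99 − Q) − 9q_i, with Q = q_i + Σ_{j≠i} q_j.
First-order condition: 90 − 2q_i − Σ_{j≠i} q_j = 0.
Imposing symmetry (q_j = q for all j) turns Σ_{j≠i} q_j into 2q, so 90 = 4q and q = 22.5.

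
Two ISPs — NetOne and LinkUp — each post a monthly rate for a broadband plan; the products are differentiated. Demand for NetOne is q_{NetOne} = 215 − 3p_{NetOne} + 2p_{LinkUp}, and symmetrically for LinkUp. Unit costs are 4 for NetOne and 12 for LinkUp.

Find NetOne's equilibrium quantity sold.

162.75

NetOne's profit: π = (p_{NetOne} − 4)(215 − 3p_{NetOne} + 2p_{LinkUp}).
∂π/∂p_{NetOne} = 227 − 6p_{NetOne} + 2p_{LinkUp} = 0 ⇒ p_{NetOne} = 227/6 + (1/3)p_{LinkUp}.
Similarly p_{LinkUp} = 251/6 + (1/3)p_{NetOne}.
Plugging p_{LinkUp} into NetOne's best response: p_{NetOne} = 227/6 + (1/3)(251/6 + (1/3)p_{NetOne}) ⇒ (8/9)p_{NetOne} = 466/9, so p_{NetOne} = 58.25.
Then p_{LinkUp} = 251/6 + (1/3)·58.25 = 61.25.
q_{NetOne} = 215 − 3·58.25 + 2·61.25 = 162.75.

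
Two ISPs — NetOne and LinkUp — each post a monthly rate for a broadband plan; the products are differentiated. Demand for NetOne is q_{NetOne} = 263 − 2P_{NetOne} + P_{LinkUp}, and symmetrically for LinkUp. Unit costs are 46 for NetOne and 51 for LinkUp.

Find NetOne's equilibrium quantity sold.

146

NetOne's profit: π = (P_{NetOne} − 46)(263 − 2P_{NetOne} + P_{LinkUp}).
∂π/∂P_{NetOne} = 355 − 4P_{NetOne} + P_{LinkUp} = 0 ⇒ P_{NetOne} = 88.75 + 0.25P_{LinkUp}.
Similarly P_{LinkUp} = 91.25 + 0.25P_{NetOne}.
Substituting the second reaction function into the first: P_{NetOne} = 88.75 + 0.25(91.25 + 0.25P_{NetOne}), which gives 0.9375P_{NetOne} = 111.5625 ⇒ P_{NetOne} = 119.
Then P_{LinkUp} = 91.25 + 0.25·119 = 121.
q_{NetOne} = 263 − 2·119 + 121 = 146.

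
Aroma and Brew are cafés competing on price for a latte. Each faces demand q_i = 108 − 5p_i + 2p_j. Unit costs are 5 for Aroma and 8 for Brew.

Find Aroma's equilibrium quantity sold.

59.6875

Aroma's profit: π = (p_{Aroma} − 5)(108 − 5p_{Aroma} + 2p_{Brew}).
∂π/∂p_{Aroma} = 133 − 10p_{Aroma} + 2p_{Brew} = 0 ⇒ p_{Aroma} = 13.3 + 0.2p_{Brew}.
Similarly p_{Brew} = 14.8 + 0.2p_{Aroma}.
Plugging p_{Brew} into Aroma's best response: p_{Aroma} = 13.3 + 0.2(14.8 + 0.2p_{Aroma}) ⇒ 0.96p_{Aroma} = 16.26, so p_{Aroma} = 16.9375.
Then p_{Brew} = 14.8 + 0.2·16.9375 = 18.1875.
q_{Aroma} = 108 − 5·16.9375 + 2·18.1875 = 59.6875.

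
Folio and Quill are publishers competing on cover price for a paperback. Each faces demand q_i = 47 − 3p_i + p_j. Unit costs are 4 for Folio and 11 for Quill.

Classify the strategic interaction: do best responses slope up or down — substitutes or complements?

Folio's profit: π = (p_{Folio} − 4)(47 − 3p_{Folio} + p_{Quill}).
∂π/∂p_{Folio} = 59 − 6p_{Folio} + p_{Quill} = 0 ⇒ p_{Folio} = 59/6 + (1/6)p_{Quill}.
The best-response slope dp_{Folio}/dp_{Quill} = 1/6 > 0: the reaction function is upward-sloping, so the choices are strategic complements.

strategic complements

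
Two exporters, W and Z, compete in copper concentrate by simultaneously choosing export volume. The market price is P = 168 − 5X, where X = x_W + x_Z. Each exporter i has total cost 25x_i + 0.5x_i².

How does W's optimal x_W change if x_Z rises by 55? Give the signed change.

-25

Exporter W's profit: π = x_W(168 − 5(x_W + x_Z)) − 25x_W − 0.5x_W².
∂π/∂x_W = 143 − 11x_W − 5x_Z = 0, so x_W = 13 − (5/11)x_Z.
The reaction-function slope is −5/11, so a 55-unit rise in x_Z moves x_W by −5/11 × 55 = −25. W's best response falls — the actions are strategic substitutes.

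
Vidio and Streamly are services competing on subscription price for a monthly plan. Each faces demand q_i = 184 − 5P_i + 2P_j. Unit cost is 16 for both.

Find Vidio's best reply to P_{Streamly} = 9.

Vidio's profit: π = (P_{Vidio} − 16)(184 − 5P_{Vidio} + 2P_{Streamly}).
∂π/∂P_{Vidio} = 264 − 10P_{Vidio} + 2P_{Streamly} = 0 ⇒ P_{Vidio} = 26.4 + 0.2P_{Streamly}.
At P_{Streamly} = 9: P_{Vidio} = 26.4 + 0.2·9 = 28.2.

28.2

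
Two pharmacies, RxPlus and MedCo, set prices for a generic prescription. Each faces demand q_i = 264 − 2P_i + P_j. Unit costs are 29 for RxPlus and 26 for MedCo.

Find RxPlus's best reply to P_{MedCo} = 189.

RxPlus's profit: π = (P_{RxPlus} − 29)(264 − 2P_{RxPlus} + P_{MedCo}).
∂π/∂P_{RxPlus} = 322 − 4P_{RxPlus} + P_{MedCo} = 0 ⇒ P_{RxPlus} = 80.5 + 0.25P_{MedCo}.
At P_{MedCo} = 189: P_{RxPlus} = 80.5 + 0.25·189 = 127.75.

127.75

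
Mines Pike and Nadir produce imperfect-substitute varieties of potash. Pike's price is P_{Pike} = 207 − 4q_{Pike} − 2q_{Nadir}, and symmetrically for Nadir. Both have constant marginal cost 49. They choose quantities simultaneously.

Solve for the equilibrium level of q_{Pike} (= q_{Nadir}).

15.8

Mine Pike's profit: π = q_{Pike}(207 − 4q_{Pike} − 2q_{Nadir}) − 49q_{Pike}.
∂π/∂q_{Pike} = 158 − 8q_{Pike} − 2q_{Nadir} = 0 ⇒ q_{Pike} = 19.75 − 0.25q_{Nadir}.
Setting q_{Pike} = q_{Nadir} in the reaction function: q_{Pike} = 19.75 − 0.25q_{Pike}, so q_{Pike} = 19.75 / 1.25 = 15.8.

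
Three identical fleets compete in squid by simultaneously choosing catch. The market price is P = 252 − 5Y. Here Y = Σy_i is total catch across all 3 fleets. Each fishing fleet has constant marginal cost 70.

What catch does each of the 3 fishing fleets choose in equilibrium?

9.1

A representative fishing fleet's profit is π_i = y_i(252 − 5Y) − 70y_i, with Y = y_i + Σ_{j≠i} y_j.
First-order condition: 182 − 10y_i − 5Σ_{j≠i} y_j = 0.
Imposing symmetry (y_j = y for all j) turns Σ_{j≠i} y_j into 2y, so 182 = 20y and y = 9.1.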